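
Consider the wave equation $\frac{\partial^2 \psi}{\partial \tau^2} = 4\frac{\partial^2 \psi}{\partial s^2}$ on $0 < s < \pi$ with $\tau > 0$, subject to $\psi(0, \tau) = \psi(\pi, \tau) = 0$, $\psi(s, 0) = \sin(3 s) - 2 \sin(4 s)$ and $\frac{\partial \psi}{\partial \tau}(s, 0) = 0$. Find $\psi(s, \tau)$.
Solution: Using separation of variables $\psi = X(s)T(\tau)$:
Eigenfunctions: $\sin(ns)$, $n = 1, 2, 3, \ldots$
General solution: $\psi(s, \tau) = \sum [A_n \cos(2n \tau) + B_n \sin(2n \tau)] \sin(ns)$
From $\psi(s,0) = \sin(3 s) - 2 \sin(4 s)$: $A_3=1, A_4=-2$. From $\psi_{\tau}(s,0) = 0$: all $B_n = 0$.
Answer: $\psi(s, \tau) = \sin(3 s) \cos(6 \tau) - 2 \sin(4 s) \cos(8 \tau)$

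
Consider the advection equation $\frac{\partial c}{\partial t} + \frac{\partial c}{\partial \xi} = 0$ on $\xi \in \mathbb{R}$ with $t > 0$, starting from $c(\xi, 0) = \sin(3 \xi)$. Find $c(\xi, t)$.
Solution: By method of characteristics (waves move right with speed 1):
Along characteristics $\xi - t =$ const, $c$ is constant, so $c(\xi,t) = f(\xi - t)$ with $f = c( \cdot , 0)$.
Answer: $c(\xi, t) = \sin(3 \xi - 3 t)$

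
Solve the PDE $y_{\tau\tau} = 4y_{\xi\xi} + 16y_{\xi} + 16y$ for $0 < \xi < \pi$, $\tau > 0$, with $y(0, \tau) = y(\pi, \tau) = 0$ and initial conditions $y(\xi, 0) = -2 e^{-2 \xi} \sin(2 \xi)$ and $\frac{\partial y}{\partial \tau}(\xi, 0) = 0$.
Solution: Substitute $y = e^{-2\xi}u$.
Then $y_{\xi} = e^{-2\xi}(u_{\xi} - 2u)$, $y_{\xi\xi} = e^{-2\xi}(u_{\xi\xi} - 4u_{\xi} + 4u)$, $y_{\tau\tau} = e^{-2\xi}u_{\tau\tau}$; substituting and dividing by $e^{-2\xi}$, the lower-order terms cancel: $u_{\tau\tau} = 4u_{\xi\xi}$ (standard wave equation).
Data for $u$: $u(\xi,0) = e^{2\xi}y(\xi,0) = -2 \sin(2 \xi)$; $u_{\tau}(\xi,0) = e^{2\xi}y_{\tau}(\xi,0) = 0$. The boundary conditions carry over: $u(0,\tau) = u(\pi,\tau) = 0$.
Separating variables: $u = \sum [A_n \cos(\omega_n \tau) + B_n \sin(\omega_n \tau)] \sin(n\xi)$, $\omega_n = 2n$. From ICs: $A_2=-2$.
So $u(\xi,\tau) = -2 \sin(2 \xi) \cos(4 \tau)$, and $y(\xi,\tau) = e^{-2\xi}u(\xi,\tau)$.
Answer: $y(\xi, \tau) = -2 e^{-2 \xi} \sin(2 \xi) \cos(4 \tau)$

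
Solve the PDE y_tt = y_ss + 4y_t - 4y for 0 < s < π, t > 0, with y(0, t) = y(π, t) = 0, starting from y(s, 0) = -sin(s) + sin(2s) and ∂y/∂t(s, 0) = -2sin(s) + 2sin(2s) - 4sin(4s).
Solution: Substitute y = exp(2t)u.
Then y_t = exp(2t)(u_t + 2u), y_tt = exp(2t)(u_tt + 4u_t + 4u), y_ss = exp(2t)u_ss; substituting and dividing by exp(2t), the lower-order terms cancel: u_tt = u_ss (standard wave equation).
Data for u: u(s,0) = y(s,0) = -sin(s) + sin(2s); u_t(s,0) = y_t(s,0) - 2y(s,0) = -4sin(4s). The boundary conditions carry over: u(0,t) = u(π,t) = 0.
Separating variables: u = Σ [A_n cos(ω_n t) + B_n sin(ω_n t)] sin(ns), ω_n = n. From ICs (B_n = velocity coefficient / ω_n): A_1=-1, A_2=1, B_4=-1.
So u(s,t) = -sin(s)cos(t) + sin(2s)cos(2t) - sin(4s)sin(4t), and y(s,t) = exp(2t)u(s,t).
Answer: y(s, t) = -exp(2t)sin(s)cos(t) + exp(2t)sin(2s)cos(2t) - exp(2t)sin(4s)sin(4t)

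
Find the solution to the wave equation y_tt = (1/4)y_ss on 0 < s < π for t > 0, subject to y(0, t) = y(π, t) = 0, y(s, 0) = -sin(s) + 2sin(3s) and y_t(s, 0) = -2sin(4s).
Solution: Separating variables: y = Σ [A_n cos(ω_n t) + B_n sin(ω_n t)] sin(ns), ω_n = n/2. From ICs (B_n = velocity coefficient / ω_n): A_1=-1, A_3=2, B_4=-1.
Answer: y(s, t) = -sin(s)cos(t/2) + 2sin(3s)cos(3t/2) - sin(4s)sin(2t)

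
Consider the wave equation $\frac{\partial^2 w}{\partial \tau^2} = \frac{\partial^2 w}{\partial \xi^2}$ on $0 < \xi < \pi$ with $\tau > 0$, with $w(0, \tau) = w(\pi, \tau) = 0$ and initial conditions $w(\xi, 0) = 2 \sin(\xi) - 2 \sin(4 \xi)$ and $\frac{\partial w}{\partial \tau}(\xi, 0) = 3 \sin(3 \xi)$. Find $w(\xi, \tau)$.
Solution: Separating variables: $w = \sum [A_n \cos(\omega_n \tau) + B_n \sin(\omega_n \tau)] \sin(n\xi)$, $\omega_n = n$. From ICs ($B_n$ = velocity coefficient / $\omega_n$): $A_1=2, A_4=-2, B_3=1$.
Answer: $w(\xi, \tau) = \sin(3 \tau) \sin(3 \xi) + 2 \sin(\xi) \cos(\tau) - 2 \sin(4 \xi) \cos(4 \tau)$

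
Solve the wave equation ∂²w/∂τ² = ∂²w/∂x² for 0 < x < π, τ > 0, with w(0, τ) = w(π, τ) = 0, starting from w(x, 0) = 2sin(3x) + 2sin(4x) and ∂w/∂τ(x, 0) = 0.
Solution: Separating variables: w = Σ [A_n cos(ω_n τ) + B_n sin(ω_n τ)] sin(nx), ω_n = n. From ICs: A_3=2, A_4=2.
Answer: w(x, τ) = 2sin(3x)cos(3τ) + 2sin(4x)cos(4τ)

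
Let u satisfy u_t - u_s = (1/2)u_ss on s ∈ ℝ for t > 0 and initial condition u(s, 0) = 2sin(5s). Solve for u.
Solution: Change to a moving frame: let η = s + t, σ = t and write u(s,t) = w(η,σ).
By the chain rule u_t = w_σ + w_η, u_s = w_η, u_ss = w_ηη.
Then u_t - u_s = w_σ: the advection term cancels and the PDE becomes the heat equation w_σ = (1/2)w_ηη on η ∈ ℝ.
Initial data: w(η,0) = u(η,0) = 2sin(5η).
On η ∈ ℝ each mode satisfies (sin(nη))″ = -n² sin(nη), so exp(-n²σ/2) sin(nη) solves the heat equation; by superposition w(η,σ) = Σ c_n exp(-n²σ/2) sin(nη).
Reading off the coefficients: c_5=2, so w(η,σ) = 2exp(-25σ/2)sin(5η).
Substituting back η = s + t, σ = t: u(s,t) = w(s + t, t).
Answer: u(s, t) = 2exp(-25t/2)sin(5s + 5t)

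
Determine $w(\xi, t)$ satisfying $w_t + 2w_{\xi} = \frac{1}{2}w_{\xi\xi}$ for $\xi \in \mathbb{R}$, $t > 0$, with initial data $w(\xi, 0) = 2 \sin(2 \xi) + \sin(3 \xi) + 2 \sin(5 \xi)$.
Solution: Moving frame: $\eta = \xi - 2t$, $\sigma = t$, $w = u(\eta,\sigma)$, so $w_t = u_{\sigma} - 2u_{\eta}$ and $w_{\xi\xi} = u_{\eta\eta}$.
Hence $w_t + 2w_{\xi} = u_{\sigma}$ and the PDE becomes the heat equation $u_{\sigma} = \frac{1}{2}u_{\eta\eta}$ on $\eta \in \mathbb{R}$.
Initial data: $u(\eta,0) = w(\eta,0) = 2 \sin(2 \eta) + \sin(3 \eta) + 2 \sin(5 \eta)$. Each mode $\sin(n\eta)$ decays as $e^{-n^2\sigma/2}$ on $\mathbb{R}$, so $u(\eta,\sigma) = \sum c_n e^{-n^2\sigma/2} \sin(n\eta)$ with $c_2=2, c_3=1, c_5=2$: $u(\eta,\sigma) = 2 e^{-2 \sigma} \sin(2 \eta) + e^{-9 \sigma/2} \sin(3 \eta) + 2 e^{-25 \sigma/2} \sin(5 \eta)$.
Substituting back: $w(\xi,t) = u(\xi - 2t, t)$.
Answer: $w(\xi, t) = 2 e^{-2 t} \sin(2 \xi - 4 t) + e^{-9 t/2} \sin(3 \xi - 6 t) + 2 e^{-25 t/2} \sin(5 \xi - 10 t)$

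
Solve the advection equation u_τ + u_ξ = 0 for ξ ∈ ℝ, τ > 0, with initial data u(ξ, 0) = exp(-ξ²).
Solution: By characteristics (dξ/dτ = 1), u(ξ,τ) = f(ξ - τ) with f = u(·, 0).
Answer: u(ξ, τ) = exp(-(ξ - τ)²)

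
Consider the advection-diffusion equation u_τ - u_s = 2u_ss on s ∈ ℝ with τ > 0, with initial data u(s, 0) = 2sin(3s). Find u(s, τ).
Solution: Change to a moving frame: let η = s + τ, σ = τ and write u(s,τ) = w(η,σ).
By the chain rule u_τ = w_σ + w_η, u_s = w_η, u_ss = w_ηη.
Then u_τ - u_s = w_σ: the advection term cancels and the PDE becomes the heat equation w_σ = 2w_ηη on η ∈ ℝ.
Initial data: w(η,0) = u(η,0) = 2sin(3η).
On η ∈ ℝ each mode satisfies (sin(nη))″ = -n² sin(nη), so exp(-2n²σ) sin(nη) solves the heat equation; by superposition w(η,σ) = Σ c_n exp(-2n²σ) sin(nη).
Reading off the coefficients: c_3=2, so w(η,σ) = 2exp(-18σ)sin(3η).
Substituting back η = s + τ, σ = τ: u(s,τ) = w(s + τ, τ).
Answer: u(s, τ) = 2exp(-18τ)sin(3s + 3τ)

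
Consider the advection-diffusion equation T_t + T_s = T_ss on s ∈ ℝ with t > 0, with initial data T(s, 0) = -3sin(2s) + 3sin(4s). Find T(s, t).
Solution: Change to a moving frame: let η = s - t, σ = t and write T(s,t) = u(η,σ).
By the chain rule T_t = u_σ - u_η, T_s = u_η, T_ss = u_ηη.
Then T_t + T_s = u_σ: the advection term cancels and the PDE becomes the heat equation u_σ = u_ηη on η ∈ ℝ.
Initial data: u(η,0) = T(η,0) = -3sin(2η) + 3sin(4η).
On η ∈ ℝ each mode satisfies (sin(nη))″ = -n² sin(nη), so exp(-n²σ) sin(nη) solves the heat equation; by superposition u(η,σ) = Σ c_n exp(-n²σ) sin(nη).
Reading off the coefficients: c_2=-3, c_4=3, so u(η,σ) = -3exp(-4σ)sin(2η) + 3exp(-16σ)sin(4η).
Substituting back η = s - t, σ = t: T(s,t) = u(s - t, t).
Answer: T(s, t) = -3exp(-4t)sin(2s - 2t) + 3exp(-16t)sin(4s - 4t)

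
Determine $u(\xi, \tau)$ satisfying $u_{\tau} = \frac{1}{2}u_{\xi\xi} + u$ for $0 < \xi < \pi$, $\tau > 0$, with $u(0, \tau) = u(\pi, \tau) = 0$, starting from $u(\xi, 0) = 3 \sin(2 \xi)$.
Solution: Substitute $u = e^{\tau}w$, i.e. $w = e^{-\tau}u$.
By the product rule, $u_{\tau} = e^{\tau}(w_{\tau} + w)$, $u_{\xi\xi} = e^{\tau}w_{\xi\xi}$.
Substituting into the PDE and dividing by $e^{\tau}$: $w_{\tau} + w = \frac{1}{2}w_{\xi\xi} + w$.
The lower-order terms cancel, leaving the standard heat equation $w_{\tau} = \frac{1}{2}w_{\xi\xi}$.
Initial data for $w$: $w(\xi,0) = u(\xi,0) = 3 \sin(2 \xi)$. The boundary conditions carry over: $w(0,\tau) = w(\pi,\tau) = 0$.
Solve for $w$:
  Using separation of variables $w = X(\xi)T(\tau)$:
  Eigenfunctions: $\sin(n\xi)$, $n = 1, 2, 3, \ldots$
  General solution: $w(\xi, \tau) = \sum c_n \sin(n\xi) e^{-n^2 \tau/2}$
  Matching $w(\xi,0) = 3 \sin(2 \xi)$ term by term: $c_2=3$.
Hence $w(\xi,\tau) = 3 e^{-2 \tau} \sin(2 \xi)$.
Transform back: $u(\xi,\tau) = e^{\tau}w(\xi,\tau)$.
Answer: $u(\xi, \tau) = 3 e^{-\tau} \sin(2 \xi)$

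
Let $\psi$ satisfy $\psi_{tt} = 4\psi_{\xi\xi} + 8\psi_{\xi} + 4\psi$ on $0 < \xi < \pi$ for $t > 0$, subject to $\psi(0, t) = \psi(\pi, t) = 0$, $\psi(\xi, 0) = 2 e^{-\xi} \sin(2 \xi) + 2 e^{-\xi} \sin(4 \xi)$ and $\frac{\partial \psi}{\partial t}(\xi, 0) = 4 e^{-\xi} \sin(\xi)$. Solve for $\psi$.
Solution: Substitute $\psi = e^{-\xi}u$, i.e. $u = e^{\xi}\psi$.
By the product rule, $\psi_{\xi} = e^{-\xi}(u_{\xi} - u)$, $\psi_{\xi\xi} = e^{-\xi}(u_{\xi\xi} - 2u_{\xi} + u)$, $\psi_{tt} = e^{-\xi}u_{tt}$.
Substituting into the PDE and dividing by $e^{-\xi}$: $u_{tt} = 4(u_{\xi\xi} - 2u_{\xi} + u) + 8(u_{\xi} - u) + 4u$.
The lower-order terms cancel, leaving the standard wave equation $u_{tt} = 4u_{\xi\xi}$.
Initial data for $u$: $u(\xi,0) = e^{\xi}\psi(\xi,0) = 2 \sin(2 \xi) + 2 \sin(4 \xi)$; $u_t(\xi,0) = e^{\xi}\psi_t(\xi,0) = 4 \sin(\xi)$. The boundary conditions carry over: $u(0,t) = u(\pi,t) = 0$.
Solve for $u$:
  Using separation of variables $u = X(\xi)T(t)$:
  Eigenfunctions: $\sin(n\xi)$, $n = 1, 2, 3, \ldots$
  General solution: $u(\xi, t) = \sum [A_n \cos(2n t) + B_n \sin(2n t)] \sin(n\xi)$
  From $u(\xi,0) = 2 \sin(2 \xi) + 2 \sin(4 \xi)$: $A_2=2, A_4=2$. From $u_t(\xi,0) = 4 \sin(\xi)$, using $u_t(\xi,0) = \sum \omega_n B_n \sin(n\xi)$ with $\omega_n = 2n$: $B_1 = 4/2 = 2$.
Hence $u(\xi,t) = 2 \sin(2 t) \sin(\xi) + 2 \sin(2 \xi) \cos(4 t) + 2 \sin(4 \xi) \cos(8 t)$.
Transform back: $\psi(\xi,t) = e^{-\xi}u(\xi,t)$.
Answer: $\psi(\xi, t) = 2 e^{-\xi} \sin(\xi) \sin(2 t) + 2 e^{-\xi} \sin(2 \xi) \cos(4 t) + 2 e^{-\xi} \sin(4 \xi) \cos(8 t)$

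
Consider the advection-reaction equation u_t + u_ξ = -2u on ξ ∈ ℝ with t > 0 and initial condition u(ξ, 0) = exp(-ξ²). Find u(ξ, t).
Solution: Substitute u = exp(-2t)w, i.e. w = exp(2t)u.
By the product rule, u_t = exp(-2t)(w_t - 2w), u_ξ = exp(-2t)w_ξ.
Substituting into the PDE and dividing by exp(-2t): w_t - 2w + w_ξ = -2w.
The lower-order terms cancel, leaving the standard advection equation w_t + w_ξ = 0.
Initial data for w: w(ξ,0) = u(ξ,0) = exp(-ξ²).
Solve for w:
  By method of characteristics (waves move right with speed 1):
  Along characteristics ξ - t = const, w is constant, so w(ξ,t) = f(ξ - t) with f = w(·, 0).
Hence w(ξ,t) = exp(-(-t + ξ)²).
Transform back: u(ξ,t) = exp(-2t)w(ξ,t).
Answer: u(ξ, t) = exp(-2t)exp(-(-t + ξ)²)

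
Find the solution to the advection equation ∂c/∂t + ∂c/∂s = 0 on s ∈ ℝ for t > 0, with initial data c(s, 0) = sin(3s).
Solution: By method of characteristics (waves move right with speed 1):
Along characteristics s - t = const, c is constant, so c(s,t) = f(s - t) with f = c(·, 0).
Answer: c(s, t) = sin(3s - 3t)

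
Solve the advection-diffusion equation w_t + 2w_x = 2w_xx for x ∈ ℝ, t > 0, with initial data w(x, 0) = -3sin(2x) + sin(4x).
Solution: Moving frame: η = x - 2t, σ = t, w = u(η,σ), so w_t = u_σ - 2u_η and w_xx = u_ηη.
Hence w_t + 2w_x = u_σ and the PDE becomes the heat equation u_σ = 2u_ηη on η ∈ ℝ.
Initial data: u(η,0) = w(η,0) = -3sin(2η) + sin(4η). Each mode sin(nη) decays as exp(-2n²σ) on ℝ, so u(η,σ) = Σ c_n exp(-2n²σ) sin(nη) with c_2=-3, c_4=1: u(η,σ) = -3exp(-8σ)sin(2η) + exp(-32σ)sin(4η).
Substituting back: w(x,t) = u(x - 2t, t).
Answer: w(x, t) = 3exp(-8t)sin(4t - 2x) - exp(-32t)sin(8t - 4x)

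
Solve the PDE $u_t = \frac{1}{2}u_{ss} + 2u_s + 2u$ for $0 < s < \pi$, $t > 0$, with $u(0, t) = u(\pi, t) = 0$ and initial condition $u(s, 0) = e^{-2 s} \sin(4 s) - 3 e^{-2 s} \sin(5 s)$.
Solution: Substitute $u = e^{-2s}w$.
Then $u_s = e^{-2s}(w_s - 2w)$, $u_{ss} = e^{-2s}(w_{ss} - 4w_s + 4w)$, $u_t = e^{-2s}w_t$; substituting and dividing by $e^{-2s}$, the lower-order terms cancel: $w_t = \frac{1}{2}w_{ss}$ (standard heat equation).
Data for $w$: $w(s,0) = e^{2s}u(s,0) = \sin(4 s) - 3 \sin(5 s)$. The boundary conditions carry over: $w(0,t) = w(\pi,t) = 0$.
Separating variables: $w = \sum c_n e^{-n^2t/2} \sin(ns)$. From $w(s,0) = \sin(4 s) - 3 \sin(5 s)$: $c_4=1, c_5=-3$.
So $w(s,t) = e^{-8 t} \sin(4 s) - 3 e^{-25 t/2} \sin(5 s)$, and $u(s,t) = e^{-2s}w(s,t)$.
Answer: $u(s, t) = e^{-2 s} e^{-8 t} \sin(4 s) - 3 e^{-2 s} e^{-25 t/2} \sin(5 s)$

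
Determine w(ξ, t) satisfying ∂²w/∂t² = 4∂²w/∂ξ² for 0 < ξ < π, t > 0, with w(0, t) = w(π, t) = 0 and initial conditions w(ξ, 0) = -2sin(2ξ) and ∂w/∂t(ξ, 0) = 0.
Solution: Using separation of variables w = X(ξ)T(t):
Eigenfunctions: sin(nξ), n = 1, 2, 3, ...
General solution: w(ξ, t) = Σ [A_n cos(2n t) + B_n sin(2n t)] sin(nξ)
From w(ξ,0) = -2sin(2ξ): A_2=-2. From w_t(ξ,0) = 0: all B_n = 0.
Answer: w(ξ, t) = -2sin(2ξ)cos(4t)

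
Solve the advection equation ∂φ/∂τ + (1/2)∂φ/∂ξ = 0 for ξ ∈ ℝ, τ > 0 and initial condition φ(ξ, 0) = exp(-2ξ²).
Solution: By method of characteristics (waves move right with speed 1/2):
Along characteristics ξ - (1/2)τ = const, φ is constant, so φ(ξ,τ) = f(ξ - (1/2)τ) with f = φ(·, 0).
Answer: φ(ξ, τ) = exp(-2(ξ - τ/2)²)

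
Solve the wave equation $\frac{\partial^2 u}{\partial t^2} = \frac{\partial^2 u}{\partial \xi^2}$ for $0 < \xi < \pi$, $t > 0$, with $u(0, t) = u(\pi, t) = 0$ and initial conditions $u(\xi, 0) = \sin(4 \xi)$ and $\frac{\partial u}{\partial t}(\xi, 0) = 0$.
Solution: Using separation of variables $u = X(\xi)T(t)$:
Eigenfunctions: $\sin(n\xi)$, $n = 1, 2, 3, \ldots$
General solution: $u(\xi, t) = \sum [A_n \cos(n t) + B_n \sin(n t)] \sin(n\xi)$
From $u(\xi,0) = \sin(4 \xi)$: $A_4=1$. From $u_t(\xi,0) = 0$: all $B_n = 0$.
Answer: $u(\xi, t) = \sin(4 \xi) \cos(4 t)$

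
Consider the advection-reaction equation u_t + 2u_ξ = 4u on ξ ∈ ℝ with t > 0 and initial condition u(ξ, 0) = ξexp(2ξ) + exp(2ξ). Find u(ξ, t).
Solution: Substitute u = exp(2ξ)w, i.e. w = exp(-2ξ)u.
By the product rule, u_ξ = exp(2ξ)(w_ξ + 2w), u_t = exp(2ξ)w_t.
Substituting into the PDE and dividing by exp(2ξ): w_t + 2(w_ξ + 2w) = 4w.
The lower-order terms cancel, leaving the standard advection equation w_t + 2w_ξ = 0.
Initial data for w: w(ξ,0) = exp(-2ξ)u(ξ,0) = ξ + 1.
Solve for w:
  By method of characteristics (waves move right with speed 2):
  Along characteristics ξ - 2t = const, w is constant, so w(ξ,t) = f(ξ - 2t) with f = w(·, 0).
Hence w(ξ,t) = -2t + ξ + 1.
Transform back: u(ξ,t) = exp(2ξ)w(ξ,t).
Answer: u(ξ, t) = -2texp(2ξ) + ξexp(2ξ) + exp(2ξ)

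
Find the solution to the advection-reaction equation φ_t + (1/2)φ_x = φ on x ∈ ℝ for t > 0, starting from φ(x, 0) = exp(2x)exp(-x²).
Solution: Substitute φ = exp(2x)u.
Then φ_x = exp(2x)(u_x + 2u), φ_t = exp(2x)u_t; substituting and dividing by exp(2x), the lower-order terms cancel: u_t + (1/2)u_x = 0 (standard advection equation).
Data for u: u(x,0) = exp(-2x)φ(x,0) = exp(-x²).
By characteristics (dx/dt = 1/2), u(x,t) = f(x - (1/2)t) with f = u(·, 0).
So u(x,t) = exp(-(-t/2 + x)²), and φ(x,t) = exp(2x)u(x,t).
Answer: φ(x, t) = exp(2x)exp(-(-t/2 + x)²)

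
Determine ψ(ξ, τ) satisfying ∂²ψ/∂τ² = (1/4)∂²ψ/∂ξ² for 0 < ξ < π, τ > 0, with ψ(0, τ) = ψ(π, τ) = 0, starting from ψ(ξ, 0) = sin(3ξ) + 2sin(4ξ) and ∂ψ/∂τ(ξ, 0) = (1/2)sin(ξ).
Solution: Separating variables: ψ = Σ [A_n cos(ω_n τ) + B_n sin(ω_n τ)] sin(nξ), ω_n = n/2. From ICs (B_n = velocity coefficient / ω_n): A_3=1, A_4=2, B_1=1.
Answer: ψ(ξ, τ) = sin(ξ)sin(τ/2) + sin(3ξ)cos(3τ/2) + 2sin(4ξ)cos(2τ)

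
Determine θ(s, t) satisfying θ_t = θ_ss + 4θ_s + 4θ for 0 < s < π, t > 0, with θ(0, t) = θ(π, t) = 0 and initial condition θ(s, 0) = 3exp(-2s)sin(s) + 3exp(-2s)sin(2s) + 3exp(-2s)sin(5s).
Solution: Substitute θ = exp(-2s)u.
Then θ_s = exp(-2s)(u_s - 2u), θ_ss = exp(-2s)(u_ss - 4u_s + 4u), θ_t = exp(-2s)u_t; substituting and dividing by exp(-2s), the lower-order terms cancel: u_t = u_ss (standard heat equation).
Data for u: u(s,0) = exp(2s)θ(s,0) = 3sin(s) + 3sin(2s) + 3sin(5s). The boundary conditions carry over: u(0,t) = u(π,t) = 0.
Separating variables: u = Σ c_n exp(-n²t) sin(ns). From u(s,0) = 3sin(s) + 3sin(2s) + 3sin(5s): c_1=3, c_2=3, c_5=3.
So u(s,t) = 3exp(-t)sin(s) + 3exp(-4t)sin(2s) + 3exp(-25t)sin(5s), and θ(s,t) = exp(-2s)u(s,t).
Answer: θ(s, t) = 3exp(-2s)exp(-t)sin(s) + 3exp(-2s)exp(-4t)sin(2s) + 3exp(-2s)exp(-25t)sin(5s)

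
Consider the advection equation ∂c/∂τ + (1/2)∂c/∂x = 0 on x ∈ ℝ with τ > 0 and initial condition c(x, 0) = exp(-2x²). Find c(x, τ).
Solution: By method of characteristics (waves move right with speed 1/2):
Along characteristics x - (1/2)τ = const, c is constant, so c(x,τ) = f(x - (1/2)τ) with f = c(·, 0).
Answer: c(x, τ) = exp(-2(x - τ/2)²)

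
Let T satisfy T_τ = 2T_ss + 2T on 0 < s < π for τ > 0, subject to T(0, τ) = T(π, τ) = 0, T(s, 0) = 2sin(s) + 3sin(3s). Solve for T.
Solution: Substitute T = exp(2τ)u, i.e. u = exp(-2τ)T.
By the product rule, T_τ = exp(2τ)(u_τ + 2u), T_ss = exp(2τ)u_ss.
Substituting into the PDE and dividing by exp(2τ): u_τ + 2u = 2u_ss + 2u.
The lower-order terms cancel, leaving the standard heat equation u_τ = 2u_ss.
Initial data for u: u(s,0) = T(s,0) = 2sin(s) + 3sin(3s). The boundary conditions carry over: u(0,τ) = u(π,τ) = 0.
Solve for u:
  Using separation of variables u = X(s)G(τ):
  Eigenfunctions: sin(ns), n = 1, 2, 3, ...
  General solution: u(s, τ) = Σ c_n sin(ns) exp(-2n² τ)
  Matching u(s,0) = 2sin(s) + 3sin(3s) term by term: c_1=2, c_3=3.
Hence u(s,τ) = 2exp(-2τ)sin(s) + 3exp(-18τ)sin(3s).
Transform back: T(s,τ) = exp(2τ)u(s,τ).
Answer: T(s, τ) = 2sin(s) + 3exp(-16τ)sin(3s)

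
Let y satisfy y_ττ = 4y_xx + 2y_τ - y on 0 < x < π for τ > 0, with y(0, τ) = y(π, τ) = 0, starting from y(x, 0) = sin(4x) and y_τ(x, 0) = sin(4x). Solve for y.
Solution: Substitute y = exp(τ)u.
Then y_τ = exp(τ)(u_τ + u), y_ττ = exp(τ)(u_ττ + 2u_τ + u), y_xx = exp(τ)u_xx; substituting and dividing by exp(τ), the lower-order terms cancel: u_ττ = 4u_xx (standard wave equation).
Data for u: u(x,0) = y(x,0) = sin(4x); u_τ(x,0) = y_τ(x,0) - y(x,0) = 0. The boundary conditions carry over: u(0,τ) = u(π,τ) = 0.
Separating variables: u = Σ [A_n cos(ω_n τ) + B_n sin(ω_n τ)] sin(nx), ω_n = 2n. From ICs: A_4=1.
So u(x,τ) = sin(4x)cos(8τ), and y(x,τ) = exp(τ)u(x,τ).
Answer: y(x, τ) = exp(τ)sin(4x)cos(8τ)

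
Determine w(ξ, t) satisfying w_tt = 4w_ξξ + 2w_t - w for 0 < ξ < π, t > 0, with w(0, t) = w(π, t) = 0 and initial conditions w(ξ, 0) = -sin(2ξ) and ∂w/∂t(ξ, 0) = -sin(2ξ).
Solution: Substitute w = exp(t)u.
Then w_t = exp(t)(u_t + u), w_tt = exp(t)(u_tt + 2u_t + u), w_ξξ = exp(t)u_ξξ; substituting and dividing by exp(t), the lower-order terms cancel: u_tt = 4u_ξξ (standard wave equation).
Data for u: u(ξ,0) = w(ξ,0) = -sin(2ξ); u_t(ξ,0) = w_t(ξ,0) - w(ξ,0) = 0. The boundary conditions carry over: u(0,t) = u(π,t) = 0.
Separating variables: u = Σ [A_n cos(ω_n t) + B_n sin(ω_n t)] sin(nξ), ω_n = 2n. From ICs: A_2=-1.
So u(ξ,t) = -sin(2ξ)cos(4t), and w(ξ,t) = exp(t)u(ξ,t).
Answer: w(ξ, t) = -exp(t)sin(2ξ)cos(4t)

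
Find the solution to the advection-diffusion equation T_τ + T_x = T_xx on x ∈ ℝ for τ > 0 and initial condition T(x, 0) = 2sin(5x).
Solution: Moving frame: η = x - τ, σ = τ, T = u(η,σ), so T_τ = u_σ - u_η and T_xx = u_ηη.
Hence T_τ + T_x = u_σ and the PDE becomes the heat equation u_σ = u_ηη on η ∈ ℝ.
Initial data: u(η,0) = T(η,0) = 2sin(5η). Each mode sin(nη) decays as exp(-n²σ) on ℝ, so u(η,σ) = Σ c_n exp(-n²σ) sin(nη) with c_5=2: u(η,σ) = 2exp(-25σ)sin(5η).
Substituting back: T(x,τ) = u(x - τ, τ).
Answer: T(x, τ) = 2exp(-25τ)sin(5x - 5τ)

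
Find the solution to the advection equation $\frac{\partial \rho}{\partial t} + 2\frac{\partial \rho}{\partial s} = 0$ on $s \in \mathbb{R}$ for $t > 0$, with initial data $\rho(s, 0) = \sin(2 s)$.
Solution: By method of characteristics (waves move right with speed 2):
Along characteristics $s - 2t =$ const, $\rho$ is constant, so $\rho(s,t) = f(s - 2t)$ with $f = \rho( \cdot , 0)$.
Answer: $\rho(s, t) = \sin(2 s - 4 t)$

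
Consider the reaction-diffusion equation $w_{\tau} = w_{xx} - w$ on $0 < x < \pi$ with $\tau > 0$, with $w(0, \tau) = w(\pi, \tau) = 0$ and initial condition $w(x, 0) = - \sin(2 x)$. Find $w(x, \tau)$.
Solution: Substitute $w = e^{-\tau}u$.
Then $w_{\tau} = e^{-\tau}(u_{\tau} - u)$, $w_{xx} = e^{-\tau}u_{xx}$; substituting and dividing by $e^{-\tau}$, the lower-order terms cancel: $u_{\tau} = u_{xx}$ (standard heat equation).
Data for $u$: $u(x,0) = w(x,0) = - \sin(2 x)$. The boundary conditions carry over: $u(0,\tau) = u(\pi,\tau) = 0$.
Separating variables: $u = \sum c_n e^{-n^2\tau} \sin(nx)$. From $u(x,0) = - \sin(2 x)$: $c_2=-1$.
So $u(x,\tau) = - e^{-4 \tau} \sin(2 x)$, and $w(x,\tau) = e^{-\tau}u(x,\tau)$.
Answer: $w(x, \tau) = - e^{-5 \tau} \sin(2 x)$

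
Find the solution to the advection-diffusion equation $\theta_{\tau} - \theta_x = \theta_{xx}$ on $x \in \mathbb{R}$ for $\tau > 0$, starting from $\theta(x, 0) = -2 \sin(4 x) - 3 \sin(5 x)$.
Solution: Change to a moving frame: let $\eta = x + \tau$, $\sigma = \tau$ and write $\theta(x,\tau) = u(\eta,\sigma)$.
By the chain rule $\theta_{\tau} = u_{\sigma} + u_{\eta}$, $\theta_x = u_{\eta}$, $\theta_{xx} = u_{\eta\eta}$.
Then $\theta_{\tau} - \theta_x = u_{\sigma}$: the advection term cancels and the PDE becomes the heat equation $u_{\sigma} = u_{\eta\eta}$ on $\eta \in \mathbb{R}$.
Initial data: $u(\eta,0) = \theta(\eta,0) = -2 \sin(4 \eta) - 3 \sin(5 \eta)$.
On $\eta \in \mathbb{R}$ each mode satisfies $(\sin(n\eta))'' = -n^2 \sin(n\eta)$, so $e^{-n^2\sigma} \sin(n\eta)$ solves the heat equation; by superposition $u(\eta,\sigma) = \sum c_n e^{-n^2\sigma} \sin(n\eta)$.
Reading off the coefficients: $c_4=-2, c_5=-3$, so $u(\eta,\sigma) = -2 e^{-16 \sigma} \sin(4 \eta) - 3 e^{-25 \sigma} \sin(5 \eta)$.
Substituting back $\eta = x + \tau$, $\sigma = \tau$: $\theta(x,\tau) = u(x + \tau, \tau)$.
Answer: $\theta(x, \tau) = -2 e^{-16 \tau} \sin(4 \tau + 4 x) - 3 e^{-25 \tau} \sin(5 \tau + 5 x)$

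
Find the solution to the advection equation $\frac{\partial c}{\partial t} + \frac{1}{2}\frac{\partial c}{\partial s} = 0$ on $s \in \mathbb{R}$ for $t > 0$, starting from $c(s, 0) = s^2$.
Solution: By method of characteristics (waves move right with speed 1/2):
Along characteristics $s - \frac{1}{2}t =$ const, $c$ is constant, so $c(s,t) = f(s - \frac{1}{2}t)$ with $f = c( \cdot , 0)$.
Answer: $c(s, t) = s^2 -  s t + \frac{1}{4} t^2$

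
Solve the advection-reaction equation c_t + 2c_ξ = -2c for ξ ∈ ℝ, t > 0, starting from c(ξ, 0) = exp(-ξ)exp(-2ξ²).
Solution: Substitute c = exp(-ξ)u.
Then c_ξ = exp(-ξ)(u_ξ - u), c_t = exp(-ξ)u_t; substituting and dividing by exp(-ξ), the lower-order terms cancel: u_t + 2u_ξ = 0 (standard advection equation).
Data for u: u(ξ,0) = exp(ξ)c(ξ,0) = exp(-2ξ²).
By characteristics (dξ/dt = 2), u(ξ,t) = f(ξ - 2t) with f = u(·, 0).
So u(ξ,t) = exp(-2(-2t + ξ)²), and c(ξ,t) = exp(-ξ)u(ξ,t).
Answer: c(ξ, t) = exp(-ξ)exp(-2(-2t + ξ)²)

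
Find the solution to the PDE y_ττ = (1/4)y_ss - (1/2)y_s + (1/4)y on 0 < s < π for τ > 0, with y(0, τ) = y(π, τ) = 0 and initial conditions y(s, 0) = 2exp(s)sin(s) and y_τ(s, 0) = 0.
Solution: Substitute y = exp(s)u.
Then y_s = exp(s)(u_s + u), y_ss = exp(s)(u_ss + 2u_s + u), y_ττ = exp(s)u_ττ; substituting and dividing by exp(s), the lower-order terms cancel: u_ττ = (1/4)u_ss (standard wave equation).
Data for u: u(s,0) = exp(-s)y(s,0) = 2sin(s); u_τ(s,0) = exp(-s)y_τ(s,0) = 0. The boundary conditions carry over: u(0,τ) = u(π,τ) = 0.
Separating variables: u = Σ [A_n cos(ω_n τ) + B_n sin(ω_n τ)] sin(ns), ω_n = n/2. From ICs: A_1=2.
So u(s,τ) = 2sin(s)cos(τ/2), and y(s,τ) = exp(s)u(s,τ).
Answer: y(s, τ) = 2exp(s)sin(s)cos(τ/2)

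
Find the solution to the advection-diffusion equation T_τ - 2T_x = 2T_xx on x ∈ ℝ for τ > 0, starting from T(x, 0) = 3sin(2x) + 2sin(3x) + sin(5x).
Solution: Change to a moving frame: let η = x + 2τ, σ = τ and write T(x,τ) = u(η,σ).
By the chain rule T_τ = u_σ + 2u_η, T_x = u_η, T_xx = u_ηη.
Then T_τ - 2T_x = u_σ: the advection term cancels and the PDE becomes the heat equation u_σ = 2u_ηη on η ∈ ℝ.
Initial data: u(η,0) = T(η,0) = 3sin(2η) + 2sin(3η) + sin(5η).
On η ∈ ℝ each mode satisfies (sin(nη))″ = -n² sin(nη), so exp(-2n²σ) sin(nη) solves the heat equation; by superposition u(η,σ) = Σ c_n exp(-2n²σ) sin(nη).
Reading off the coefficients: c_2=3, c_3=2, c_5=1, so u(η,σ) = 3exp(-8σ)sin(2η) + 2exp(-18σ)sin(3η) + exp(-50σ)sin(5η).
Substituting back η = x + 2τ, σ = τ: T(x,τ) = u(x + 2τ, τ).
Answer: T(x, τ) = 3exp(-8τ)sin(2x + 4τ) + 2exp(-18τ)sin(3x + 6τ) + exp(-50τ)sin(5x + 10τ)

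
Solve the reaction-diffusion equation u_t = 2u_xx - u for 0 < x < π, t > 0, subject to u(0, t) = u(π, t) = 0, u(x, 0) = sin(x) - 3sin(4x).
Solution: Substitute u = exp(-t)w, i.e. w = exp(t)u.
By the product rule, u_t = exp(-t)(w_t - w), u_xx = exp(-t)w_xx.
Substituting into the PDE and dividing by exp(-t): w_t - w = 2w_xx - w.
The lower-order terms cancel, leaving the standard heat equation w_t = 2w_xx.
Initial data for w: w(x,0) = u(x,0) = sin(x) - 3sin(4x). The boundary conditions carry over: w(0,t) = w(π,t) = 0.
Solve for w:
  Using separation of variables w = X(x)T(t):
  Eigenfunctions: sin(nx), n = 1, 2, 3, ...
  General solution: w(x, t) = Σ c_n sin(nx) exp(-2n² t)
  Matching w(x,0) = sin(x) - 3sin(4x) term by term: c_1=1, c_4=-3.
Hence w(x,t) = exp(-2t)sin(x) - 3exp(-32t)sin(4x).
Transform back: u(x,t) = exp(-t)w(x,t).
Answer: u(x, t) = exp(-3t)sin(x) - 3exp(-33t)sin(4x)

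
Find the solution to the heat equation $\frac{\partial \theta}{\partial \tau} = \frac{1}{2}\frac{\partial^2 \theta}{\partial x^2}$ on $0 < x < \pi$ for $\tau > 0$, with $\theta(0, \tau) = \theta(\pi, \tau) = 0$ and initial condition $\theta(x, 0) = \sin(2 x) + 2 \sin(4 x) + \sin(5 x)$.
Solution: Using separation of variables $\theta = X(x)G(\tau)$:
Eigenfunctions: $\sin(nx)$, $n = 1, 2, 3, \ldots$
General solution: $\theta(x, \tau) = \sum c_n \sin(nx) e^{-n^2 \tau/2}$
Matching $\theta(x,0) = \sin(2 x) + 2 \sin(4 x) + \sin(5 x)$ term by term: $c_2=1, c_4=2, c_5=1$.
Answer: $\theta(x, \tau) = e^{-2 \tau} \sin(2 x) + 2 e^{-8 \tau} \sin(4 x) + e^{-25 \tau/2} \sin(5 x)$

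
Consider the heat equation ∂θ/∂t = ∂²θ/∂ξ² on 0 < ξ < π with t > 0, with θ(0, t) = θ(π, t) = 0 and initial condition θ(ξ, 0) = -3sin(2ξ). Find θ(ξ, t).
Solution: Using separation of variables θ = X(ξ)G(t):
Eigenfunctions: sin(nξ), n = 1, 2, 3, ...
General solution: θ(ξ, t) = Σ c_n sin(nξ) exp(-n² t)
Matching θ(ξ,0) = -3sin(2ξ) term by term: c_2=-3.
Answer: θ(ξ, t) = -3exp(-4t)sin(2ξ)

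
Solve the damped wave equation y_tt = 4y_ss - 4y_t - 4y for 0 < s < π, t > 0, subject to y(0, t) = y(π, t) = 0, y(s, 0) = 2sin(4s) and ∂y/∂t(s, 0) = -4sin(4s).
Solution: Substitute y = exp(-2t)u.
Then y_t = exp(-2t)(u_t - 2u), y_tt = exp(-2t)(u_tt - 4u_t + 4u), y_ss = exp(-2t)u_ss; substituting and dividing by exp(-2t), the lower-order terms cancel: u_tt = 4u_ss (standard wave equation).
Data for u: u(s,0) = y(s,0) = 2sin(4s); u_t(s,0) = y_t(s,0) + 2y(s,0) = 0. The boundary conditions carry over: u(0,t) = u(π,t) = 0.
Separating variables: u = Σ [A_n cos(ω_n t) + B_n sin(ω_n t)] sin(ns), ω_n = 2n. From ICs: A_4=2.
So u(s,t) = 2sin(4s)cos(8t), and y(s,t) = exp(-2t)u(s,t).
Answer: y(s, t) = 2exp(-2t)sin(4s)cos(8t)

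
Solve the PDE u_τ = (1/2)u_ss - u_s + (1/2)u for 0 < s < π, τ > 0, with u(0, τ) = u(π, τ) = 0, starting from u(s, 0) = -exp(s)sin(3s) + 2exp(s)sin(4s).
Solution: Substitute u = exp(s)w, i.e. w = exp(-s)u.
By the product rule, u_s = exp(s)(w_s + w), u_ss = exp(s)(w_ss + 2w_s + w), u_τ = exp(s)w_τ.
Substituting into the PDE and dividing by exp(s): w_τ = (1/2)(w_ss + 2w_s + w) - (w_s + w) + (1/2)w.
The lower-order terms cancel, leaving the standard heat equation w_τ = (1/2)w_ss.
Initial data for w: w(s,0) = exp(-s)u(s,0) = -sin(3s) + 2sin(4s). The boundary conditions carry over: w(0,τ) = w(π,τ) = 0.
Solve for w:
  Using separation of variables w = X(s)T(τ):
  Eigenfunctions: sin(ns), n = 1, 2, 3, ...
  General solution: w(s, τ) = Σ c_n sin(ns) exp(-n² τ/2)
  Matching w(s,0) = -sin(3s) + 2sin(4s) term by term: c_3=-1, c_4=2.
Hence w(s,τ) = 2exp(-8τ)sin(4s) - exp(-9τ/2)sin(3s).
Transform back: u(s,τ) = exp(s)w(s,τ).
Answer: u(s, τ) = 2exp(s)exp(-8τ)sin(4s) - exp(s)exp(-9τ/2)sin(3s)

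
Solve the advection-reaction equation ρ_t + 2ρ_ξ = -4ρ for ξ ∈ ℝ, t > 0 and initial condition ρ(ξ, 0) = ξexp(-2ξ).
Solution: Substitute ρ = exp(-2ξ)u, i.e. u = exp(2ξ)ρ.
By the product rule, ρ_ξ = exp(-2ξ)(u_ξ - 2u), ρ_t = exp(-2ξ)u_t.
Substituting into the PDE and dividing by exp(-2ξ): u_t + 2(u_ξ - 2u) = -4u.
The lower-order terms cancel, leaving the standard advection equation u_t + 2u_ξ = 0.
Initial data for u: u(ξ,0) = exp(2ξ)ρ(ξ,0) = ξ.
Solve for u:
  By method of characteristics (waves move right with speed 2):
  Along characteristics ξ - 2t = const, u is constant, so u(ξ,t) = f(ξ - 2t) with f = u(·, 0).
Hence u(ξ,t) = -2t + ξ.
Transform back: ρ(ξ,t) = exp(-2ξ)u(ξ,t).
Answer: ρ(ξ, t) = -2texp(-2ξ) + ξexp(-2ξ)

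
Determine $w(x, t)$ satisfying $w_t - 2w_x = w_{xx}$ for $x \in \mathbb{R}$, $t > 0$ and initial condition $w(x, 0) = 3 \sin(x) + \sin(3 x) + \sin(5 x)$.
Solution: Moving frame: $\eta = x + 2t$, $\sigma = t$, $w = u(\eta,\sigma)$, so $w_t = u_{\sigma} + 2u_{\eta}$ and $w_{xx} = u_{\eta\eta}$.
Hence $w_t - 2w_x = u_{\sigma}$ and the PDE becomes the heat equation $u_{\sigma} = u_{\eta\eta}$ on $\eta \in \mathbb{R}$.
Initial data: $u(\eta,0) = w(\eta,0) = 3 \sin(\eta) + \sin(3 \eta) + \sin(5 \eta)$. Each mode $\sin(n\eta)$ decays as $e^{-n^2\sigma}$ on $\mathbb{R}$, so $u(\eta,\sigma) = \sum c_n e^{-n^2\sigma} \sin(n\eta)$ with $c_1=3, c_3=1, c_5=1$: $u(\eta,\sigma) = 3 e^{-\sigma} \sin(\eta) + e^{-9 \sigma} \sin(3 \eta) + e^{-25 \sigma} \sin(5 \eta)$.
Substituting back: $w(x,t) = u(x + 2t, t)$.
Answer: $w(x, t) = 3 e^{-t} \sin(2 t + x) + e^{-9 t} \sin(6 t + 3 x) + e^{-25 t} \sin(10 t + 5 x)$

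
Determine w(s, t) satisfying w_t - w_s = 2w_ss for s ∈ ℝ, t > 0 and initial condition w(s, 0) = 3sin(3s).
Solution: Moving frame: η = s + t, σ = t, w = u(η,σ), so w_t = u_σ + u_η and w_ss = u_ηη.
Hence w_t - w_s = u_σ and the PDE becomes the heat equation u_σ = 2u_ηη on η ∈ ℝ.
Initial data: u(η,0) = w(η,0) = 3sin(3η). Each mode sin(nη) decays as exp(-2n²σ) on ℝ, so u(η,σ) = Σ c_n exp(-2n²σ) sin(nη) with c_3=3: u(η,σ) = 3exp(-18σ)sin(3η).
Substituting back: w(s,t) = u(s + t, t).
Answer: w(s, t) = 3exp(-18t)sin(3s + 3t)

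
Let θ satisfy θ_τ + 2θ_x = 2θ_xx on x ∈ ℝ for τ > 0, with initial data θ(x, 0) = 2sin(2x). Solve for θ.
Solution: Moving frame: η = x - 2τ, σ = τ, θ = u(η,σ), so θ_τ = u_σ - 2u_η and θ_xx = u_ηη.
Hence θ_τ + 2θ_x = u_σ and the PDE becomes the heat equation u_σ = 2u_ηη on η ∈ ℝ.
Initial data: u(η,0) = θ(η,0) = 2sin(2η). Each mode sin(nη) decays as exp(-2n²σ) on ℝ, so u(η,σ) = Σ c_n exp(-2n²σ) sin(nη) with c_2=2: u(η,σ) = 2exp(-8σ)sin(2η).
Substituting back: θ(x,τ) = u(x - 2τ, τ).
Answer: θ(x, τ) = 2exp(-8τ)sin(2x - 4τ)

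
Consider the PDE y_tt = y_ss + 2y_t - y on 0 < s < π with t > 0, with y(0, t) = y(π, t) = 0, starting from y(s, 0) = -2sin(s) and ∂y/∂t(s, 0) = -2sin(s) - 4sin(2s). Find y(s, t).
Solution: Substitute y = exp(t)u.
Then y_t = exp(t)(u_t + u), y_tt = exp(t)(u_tt + 2u_t + u), y_ss = exp(t)u_ss; substituting and dividing by exp(t), the lower-order terms cancel: u_tt = u_ss (standard wave equation).
Data for u: u(s,0) = y(s,0) = -2sin(s); u_t(s,0) = y_t(s,0) - y(s,0) = -4sin(2s). The boundary conditions carry over: u(0,t) = u(π,t) = 0.
Separating variables: u = Σ [A_n cos(ω_n t) + B_n sin(ω_n t)] sin(ns), ω_n = n. From ICs (B_n = velocity coefficient / ω_n): A_1=-2, B_2=-2.
So u(s,t) = -2sin(s)cos(t) - 2sin(2s)sin(2t), and y(s,t) = exp(t)u(s,t).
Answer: y(s, t) = -2exp(t)sin(s)cos(t) - 2exp(t)sin(2s)sin(2t)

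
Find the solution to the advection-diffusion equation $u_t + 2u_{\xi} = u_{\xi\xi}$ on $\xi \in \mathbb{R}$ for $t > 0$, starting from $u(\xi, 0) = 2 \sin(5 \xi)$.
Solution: Moving frame: $\eta = \xi - 2t$, $\sigma = t$, $u = w(\eta,\sigma)$, so $u_t = w_{\sigma} - 2w_{\eta}$ and $u_{\xi\xi} = w_{\eta\eta}$.
Hence $u_t + 2u_{\xi} = w_{\sigma}$ and the PDE becomes the heat equation $w_{\sigma} = w_{\eta\eta}$ on $\eta \in \mathbb{R}$.
Initial data: $w(\eta,0) = u(\eta,0) = 2 \sin(5 \eta)$. Each mode $\sin(n\eta)$ decays as $e^{-n^2\sigma}$ on $\mathbb{R}$, so $w(\eta,\sigma) = \sum c_n e^{-n^2\sigma} \sin(n\eta)$ with $c_5=2$: $w(\eta,\sigma) = 2 e^{-25 \sigma} \sin(5 \eta)$.
Substituting back: $u(\xi,t) = w(\xi - 2t, t)$.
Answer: $u(\xi, t) = 2 e^{-25 t} \sin(5 \xi - 10 t)$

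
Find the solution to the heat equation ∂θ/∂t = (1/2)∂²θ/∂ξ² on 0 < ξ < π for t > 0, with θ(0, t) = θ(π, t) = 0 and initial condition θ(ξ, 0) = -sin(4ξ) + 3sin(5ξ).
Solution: Separating variables: θ = Σ c_n exp(-n²t/2) sin(nξ). From θ(ξ,0) = -sin(4ξ) + 3sin(5ξ): c_4=-1, c_5=3.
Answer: θ(ξ, t) = -exp(-8t)sin(4ξ) + 3exp(-25t/2)sin(5ξ)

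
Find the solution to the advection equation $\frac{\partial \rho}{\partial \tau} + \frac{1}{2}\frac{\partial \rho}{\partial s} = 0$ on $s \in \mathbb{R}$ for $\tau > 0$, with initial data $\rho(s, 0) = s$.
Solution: By characteristics ($ds/d\tau = 1/2$), $\rho(s,\tau) = f(s - \frac{1}{2}\tau)$ with $f = \rho( \cdot , 0)$.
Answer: $\rho(s, \tau) = -\frac{1}{2} \tau + s$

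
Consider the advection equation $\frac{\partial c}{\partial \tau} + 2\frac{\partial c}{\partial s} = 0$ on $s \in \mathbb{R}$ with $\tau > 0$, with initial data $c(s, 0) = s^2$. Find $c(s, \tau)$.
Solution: By method of characteristics (waves move right with speed 2):
Along characteristics $s - 2\tau =$ const, $c$ is constant, so $c(s,\tau) = f(s - 2\tau)$ with $f = c( \cdot , 0)$.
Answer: $c(s, \tau) = 4 \tau^2 - 4 \tau s + s^2$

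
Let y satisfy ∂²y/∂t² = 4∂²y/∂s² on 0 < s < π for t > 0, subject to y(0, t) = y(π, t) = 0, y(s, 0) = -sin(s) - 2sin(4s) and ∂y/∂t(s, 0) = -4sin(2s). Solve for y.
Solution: Using separation of variables y = X(s)T(t):
Eigenfunctions: sin(ns), n = 1, 2, 3, ...
General solution: y(s, t) = Σ [A_n cos(2n t) + B_n sin(2n t)] sin(ns)
From y(s,0) = -sin(s) - 2sin(4s): A_1=-1, A_4=-2. From y_t(s,0) = -4sin(2s), using y_t(s,0) = Σ ω_n B_n sin(ns) with ω_n = 2n: B_2 = (-4)/4 = -1.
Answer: y(s, t) = -sin(s)cos(2t) - sin(2s)sin(4t) - 2sin(4s)cos(8t)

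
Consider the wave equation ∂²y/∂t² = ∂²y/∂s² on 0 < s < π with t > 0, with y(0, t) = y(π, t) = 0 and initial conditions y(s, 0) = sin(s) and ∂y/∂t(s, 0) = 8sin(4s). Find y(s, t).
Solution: Separating variables: y = Σ [A_n cos(ω_n t) + B_n sin(ω_n t)] sin(ns), ω_n = n. From ICs (B_n = velocity coefficient / ω_n): A_1=1, B_4=2.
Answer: y(s, t) = sin(s)cos(t) + 2sin(4s)sin(4t)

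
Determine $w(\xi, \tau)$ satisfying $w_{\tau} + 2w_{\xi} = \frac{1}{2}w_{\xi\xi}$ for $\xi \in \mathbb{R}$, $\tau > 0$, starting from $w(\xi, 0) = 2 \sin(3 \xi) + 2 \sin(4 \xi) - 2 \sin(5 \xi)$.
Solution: Change to a moving frame: let $\eta = \xi - 2\tau$, $\sigma = \tau$ and write $w(\xi,\tau) = u(\eta,\sigma)$.
By the chain rule $w_{\tau} = u_{\sigma} - 2u_{\eta}$, $w_{\xi} = u_{\eta}$, $w_{\xi\xi} = u_{\eta\eta}$.
Then $w_{\tau} + 2w_{\xi} = u_{\sigma}$: the advection term cancels and the PDE becomes the heat equation $u_{\sigma} = \frac{1}{2}u_{\eta\eta}$ on $\eta \in \mathbb{R}$.
Initial data: $u(\eta,0) = w(\eta,0) = 2 \sin(3 \eta) + 2 \sin(4 \eta) - 2 \sin(5 \eta)$.
On $\eta \in \mathbb{R}$ each mode satisfies $(\sin(n\eta))'' = -n^2 \sin(n\eta)$, so $e^{-n^2\sigma/2} \sin(n\eta)$ solves the heat equation; by superposition $u(\eta,\sigma) = \sum c_n e^{-n^2\sigma/2} \sin(n\eta)$.
Reading off the coefficients: $c_3=2, c_4=2, c_5=-2$, so $u(\eta,\sigma) = 2 e^{-8 \sigma} \sin(4 \eta) + 2 e^{-9 \sigma/2} \sin(3 \eta) - 2 e^{-25 \sigma/2} \sin(5 \eta)$.
Substituting back $\eta = \xi - 2\tau$, $\sigma = \tau$: $w(\xi,\tau) = u(\xi - 2\tau, \tau)$.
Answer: $w(\xi, \tau) = -2 e^{-8 \tau} \sin(8 \tau - 4 \xi) - 2 e^{-9 \tau/2} \sin(6 \tau - 3 \xi) + 2 e^{-25 \tau/2} \sin(10 \tau - 5 \xi)$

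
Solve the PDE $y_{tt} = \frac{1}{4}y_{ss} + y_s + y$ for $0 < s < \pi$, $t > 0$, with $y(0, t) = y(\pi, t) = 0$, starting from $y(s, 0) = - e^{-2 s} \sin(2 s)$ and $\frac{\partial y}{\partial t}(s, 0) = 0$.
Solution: Substitute $y = e^{-2s}u$, i.e. $u = e^{2s}y$.
By the product rule, $y_s = e^{-2s}(u_s - 2u)$, $y_{ss} = e^{-2s}(u_{ss} - 4u_s + 4u)$, $y_{tt} = e^{-2s}u_{tt}$.
Substituting into the PDE and dividing by $e^{-2s}$: $u_{tt} = \frac{1}{4}(u_{ss} - 4u_s + 4u) + (u_s - 2u) + u$.
The lower-order terms cancel, leaving the standard wave equation $u_{tt} = \frac{1}{4}u_{ss}$.
Initial data for $u$: $u(s,0) = e^{2s}y(s,0) = - \sin(2 s)$; $u_t(s,0) = e^{2s}y_t(s,0) = 0$. The boundary conditions carry over: $u(0,t) = u(\pi,t) = 0$.
Solve for $u$:
  Using separation of variables $u = X(s)T(t)$:
  Eigenfunctions: $\sin(ns)$, $n = 1, 2, 3, \ldots$
  General solution: $u(s, t) = \sum [A_n \cos(n t/2) + B_n \sin(n t/2)] \sin(ns)$
  From $u(s,0) = - \sin(2 s)$: $A_2=-1$. From $u_t(s,0) = 0$: all $B_n = 0$.
Hence $u(s,t) = - \sin(2 s) \cos(t)$.
Transform back: $y(s,t) = e^{-2s}u(s,t)$.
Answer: $y(s, t) = - e^{-2 s} \sin(2 s) \cos(t)$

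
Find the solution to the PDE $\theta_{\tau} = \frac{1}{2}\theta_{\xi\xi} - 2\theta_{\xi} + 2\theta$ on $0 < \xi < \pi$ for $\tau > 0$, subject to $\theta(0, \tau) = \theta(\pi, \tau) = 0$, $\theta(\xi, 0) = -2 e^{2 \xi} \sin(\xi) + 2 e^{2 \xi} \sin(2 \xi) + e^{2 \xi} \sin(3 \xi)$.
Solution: Substitute $\theta = e^{2\xi}u$.
Then $\theta_{\xi} = e^{2\xi}(u_{\xi} + 2u)$, $\theta_{\xi\xi} = e^{2\xi}(u_{\xi\xi} + 4u_{\xi} + 4u)$, $\theta_{\tau} = e^{2\xi}u_{\tau}$; substituting and dividing by $e^{2\xi}$, the lower-order terms cancel: $u_{\tau} = \frac{1}{2}u_{\xi\xi}$ (standard heat equation).
Data for $u$: $u(\xi,0) = e^{-2\xi}\theta(\xi,0) = -2 \sin(\xi) + 2 \sin(2 \xi) + \sin(3 \xi)$. The boundary conditions carry over: $u(0,\tau) = u(\pi,\tau) = 0$.
Separating variables: $u = \sum c_n e^{-n^2\tau/2} \sin(n\xi)$. From $u(\xi,0) = -2 \sin(\xi) + 2 \sin(2 \xi) + \sin(3 \xi)$: $c_1=-2, c_2=2, c_3=1$.
So $u(\xi,\tau) = 2 e^{-2 \tau} \sin(2 \xi) - 2 e^{-\tau/2} \sin(\xi) + e^{-9 \tau/2} \sin(3 \xi)$, and $\theta(\xi,\tau) = e^{2\xi}u(\xi,\tau)$.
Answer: $\theta(\xi, \tau) = 2 e^{-2 \tau} e^{2 \xi} \sin(2 \xi) - 2 e^{-\tau/2} e^{2 \xi} \sin(\xi) + e^{-9 \tau/2} e^{2 \xi} \sin(3 \xi)$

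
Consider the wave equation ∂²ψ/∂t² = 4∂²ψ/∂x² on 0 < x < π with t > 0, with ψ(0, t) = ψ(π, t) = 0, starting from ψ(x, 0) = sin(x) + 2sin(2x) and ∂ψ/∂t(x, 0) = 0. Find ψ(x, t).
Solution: Using separation of variables ψ = X(x)T(t):
Eigenfunctions: sin(nx), n = 1, 2, 3, ...
General solution: ψ(x, t) = Σ [A_n cos(2n t) + B_n sin(2n t)] sin(nx)
From ψ(x,0) = sin(x) + 2sin(2x): A_1=1, A_2=2. From ψ_t(x,0) = 0: all B_n = 0.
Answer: ψ(x, t) = sin(x)cos(2t) + 2sin(2x)cos(4t)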